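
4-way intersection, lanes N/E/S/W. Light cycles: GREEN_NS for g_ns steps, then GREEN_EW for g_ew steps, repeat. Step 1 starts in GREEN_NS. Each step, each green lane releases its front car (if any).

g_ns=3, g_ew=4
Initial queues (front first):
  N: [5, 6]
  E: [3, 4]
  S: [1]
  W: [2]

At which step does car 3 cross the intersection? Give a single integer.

Step 1 [NS]: N:car5-GO,E:wait,S:car1-GO,W:wait | queues: N=1 E=2 S=0 W=1
Step 2 [NS]: N:car6-GO,E:wait,S:empty,W:wait | queues: N=0 E=2 S=0 W=1
Step 3 [NS]: N:empty,E:wait,S:empty,W:wait | queues: N=0 E=2 S=0 W=1
Step 4 [EW]: N:wait,E:car3-GO,S:wait,W:car2-GO | queues: N=0 E=1 S=0 W=0
Step 5 [EW]: N:wait,E:car4-GO,S:wait,W:empty | queues: N=0 E=0 S=0 W=0
Car 3 crosses at step 4

4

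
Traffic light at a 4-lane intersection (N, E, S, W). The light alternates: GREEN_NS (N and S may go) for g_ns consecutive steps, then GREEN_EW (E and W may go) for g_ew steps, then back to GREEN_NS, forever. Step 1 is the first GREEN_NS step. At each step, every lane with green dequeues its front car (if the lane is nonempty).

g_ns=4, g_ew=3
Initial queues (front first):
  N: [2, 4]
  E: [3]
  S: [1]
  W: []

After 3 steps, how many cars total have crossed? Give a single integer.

Step 1 [NS]: N:car2-GO,E:wait,S:car1-GO,W:wait | queues: N=1 E=1 S=0 W=0
Step 2 [NS]: N:car4-GO,E:wait,S:empty,W:wait | queues: N=0 E=1 S=0 W=0
Step 3 [NS]: N:empty,E:wait,S:empty,W:wait | queues: N=0 E=1 S=0 W=0
Cars crossed by step 3: 3

Answer: 3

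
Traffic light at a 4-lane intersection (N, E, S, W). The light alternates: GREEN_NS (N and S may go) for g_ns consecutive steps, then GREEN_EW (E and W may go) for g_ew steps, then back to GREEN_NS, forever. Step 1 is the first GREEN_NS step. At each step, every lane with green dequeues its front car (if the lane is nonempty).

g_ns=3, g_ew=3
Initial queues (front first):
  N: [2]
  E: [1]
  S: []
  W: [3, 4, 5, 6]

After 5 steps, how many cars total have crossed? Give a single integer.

Answer: 4

Derivation:
Step 1 [NS]: N:car2-GO,E:wait,S:empty,W:wait | queues: N=0 E=1 S=0 W=4
Step 2 [NS]: N:empty,E:wait,S:empty,W:wait | queues: N=0 E=1 S=0 W=4
Step 3 [NS]: N:empty,E:wait,S:empty,W:wait | queues: N=0 E=1 S=0 W=4
Step 4 [EW]: N:wait,E:car1-GO,S:wait,W:car3-GO | queues: N=0 E=0 S=0 W=3
Step 5 [EW]: N:wait,E:empty,S:wait,W:car4-GO | queues: N=0 E=0 S=0 W=2
Cars crossed by step 5: 4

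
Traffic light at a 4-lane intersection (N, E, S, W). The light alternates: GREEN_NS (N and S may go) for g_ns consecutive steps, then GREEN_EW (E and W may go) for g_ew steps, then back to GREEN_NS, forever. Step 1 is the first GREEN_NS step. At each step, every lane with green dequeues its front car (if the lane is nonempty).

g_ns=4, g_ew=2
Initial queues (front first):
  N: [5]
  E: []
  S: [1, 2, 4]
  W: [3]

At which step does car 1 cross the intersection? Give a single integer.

Step 1 [NS]: N:car5-GO,E:wait,S:car1-GO,W:wait | queues: N=0 E=0 S=2 W=1
Step 2 [NS]: N:empty,E:wait,S:car2-GO,W:wait | queues: N=0 E=0 S=1 W=1
Step 3 [NS]: N:empty,E:wait,S:car4-GO,W:wait | queues: N=0 E=0 S=0 W=1
Step 4 [NS]: N:empty,E:wait,S:empty,W:wait | queues: N=0 E=0 S=0 W=1
Step 5 [EW]: N:wait,E:empty,S:wait,W:car3-GO | queues: N=0 E=0 S=0 W=0
Car 1 crosses at step 1

1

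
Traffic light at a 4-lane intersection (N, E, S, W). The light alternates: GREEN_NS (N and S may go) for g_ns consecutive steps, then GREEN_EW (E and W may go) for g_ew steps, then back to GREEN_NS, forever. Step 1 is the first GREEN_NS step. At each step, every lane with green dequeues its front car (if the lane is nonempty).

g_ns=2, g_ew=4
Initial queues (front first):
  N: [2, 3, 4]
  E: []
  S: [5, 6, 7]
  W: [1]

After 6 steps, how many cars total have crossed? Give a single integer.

Answer: 5

Derivation:
Step 1 [NS]: N:car2-GO,E:wait,S:car5-GO,W:wait | queues: N=2 E=0 S=2 W=1
Step 2 [NS]: N:car3-GO,E:wait,S:car6-GO,W:wait | queues: N=1 E=0 S=1 W=1
Step 3 [EW]: N:wait,E:empty,S:wait,W:car1-GO | queues: N=1 E=0 S=1 W=0
Step 4 [EW]: N:wait,E:empty,S:wait,W:empty | queues: N=1 E=0 S=1 W=0
Step 5 [EW]: N:wait,E:empty,S:wait,W:empty | queues: N=1 E=0 S=1 W=0
Step 6 [EW]: N:wait,E:empty,S:wait,W:empty | queues: N=1 E=0 S=1 W=0
Cars crossed by step 6: 5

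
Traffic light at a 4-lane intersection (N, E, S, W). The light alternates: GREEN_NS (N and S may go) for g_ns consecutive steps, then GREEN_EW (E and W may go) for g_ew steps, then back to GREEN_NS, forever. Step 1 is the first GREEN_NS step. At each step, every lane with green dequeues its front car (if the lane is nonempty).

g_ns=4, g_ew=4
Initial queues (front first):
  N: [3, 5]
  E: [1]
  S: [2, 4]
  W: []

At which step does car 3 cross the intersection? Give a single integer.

Step 1 [NS]: N:car3-GO,E:wait,S:car2-GO,W:wait | queues: N=1 E=1 S=1 W=0
Step 2 [NS]: N:car5-GO,E:wait,S:car4-GO,W:wait | queues: N=0 E=1 S=0 W=0
Step 3 [NS]: N:empty,E:wait,S:empty,W:wait | queues: N=0 E=1 S=0 W=0
Step 4 [NS]: N:empty,E:wait,S:empty,W:wait | queues: N=0 E=1 S=0 W=0
Step 5 [EW]: N:wait,E:car1-GO,S:wait,W:empty | queues: N=0 E=0 S=0 W=0
Car 3 crosses at step 1

1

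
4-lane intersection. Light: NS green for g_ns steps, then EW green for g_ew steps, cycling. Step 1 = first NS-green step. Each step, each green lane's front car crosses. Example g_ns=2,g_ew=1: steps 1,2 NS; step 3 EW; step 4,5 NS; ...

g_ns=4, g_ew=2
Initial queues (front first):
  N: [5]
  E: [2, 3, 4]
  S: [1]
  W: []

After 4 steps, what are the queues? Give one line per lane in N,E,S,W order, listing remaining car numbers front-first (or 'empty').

Step 1 [NS]: N:car5-GO,E:wait,S:car1-GO,W:wait | queues: N=0 E=3 S=0 W=0
Step 2 [NS]: N:empty,E:wait,S:empty,W:wait | queues: N=0 E=3 S=0 W=0
Step 3 [NS]: N:empty,E:wait,S:empty,W:wait | queues: N=0 E=3 S=0 W=0
Step 4 [NS]: N:empty,E:wait,S:empty,W:wait | queues: N=0 E=3 S=0 W=0

N: empty
E: 2 3 4
S: empty
W: empty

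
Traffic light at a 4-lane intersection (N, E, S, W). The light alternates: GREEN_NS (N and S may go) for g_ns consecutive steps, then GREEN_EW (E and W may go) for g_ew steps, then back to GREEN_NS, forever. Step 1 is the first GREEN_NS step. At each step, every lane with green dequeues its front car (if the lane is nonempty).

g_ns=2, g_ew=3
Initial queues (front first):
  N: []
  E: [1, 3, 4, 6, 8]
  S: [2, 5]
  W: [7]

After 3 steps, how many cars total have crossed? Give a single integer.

Answer: 4

Derivation:
Step 1 [NS]: N:empty,E:wait,S:car2-GO,W:wait | queues: N=0 E=5 S=1 W=1
Step 2 [NS]: N:empty,E:wait,S:car5-GO,W:wait | queues: N=0 E=5 S=0 W=1
Step 3 [EW]: N:wait,E:car1-GO,S:wait,W:car7-GO | queues: N=0 E=4 S=0 W=0
Cars crossed by step 3: 4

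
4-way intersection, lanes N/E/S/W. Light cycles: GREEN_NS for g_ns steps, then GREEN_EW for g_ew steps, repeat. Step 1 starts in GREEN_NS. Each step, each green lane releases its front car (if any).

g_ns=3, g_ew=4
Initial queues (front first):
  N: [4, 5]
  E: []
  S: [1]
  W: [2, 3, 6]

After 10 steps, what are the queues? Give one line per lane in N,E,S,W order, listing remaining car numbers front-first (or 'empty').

Step 1 [NS]: N:car4-GO,E:wait,S:car1-GO,W:wait | queues: N=1 E=0 S=0 W=3
Step 2 [NS]: N:car5-GO,E:wait,S:empty,W:wait | queues: N=0 E=0 S=0 W=3
Step 3 [NS]: N:empty,E:wait,S:empty,W:wait | queues: N=0 E=0 S=0 W=3
Step 4 [EW]: N:wait,E:empty,S:wait,W:car2-GO | queues: N=0 E=0 S=0 W=2
Step 5 [EW]: N:wait,E:empty,S:wait,W:car3-GO | queues: N=0 E=0 S=0 W=1
Step 6 [EW]: N:wait,E:empty,S:wait,W:car6-GO | queues: N=0 E=0 S=0 W=0

N: empty
E: empty
S: empty
W: empty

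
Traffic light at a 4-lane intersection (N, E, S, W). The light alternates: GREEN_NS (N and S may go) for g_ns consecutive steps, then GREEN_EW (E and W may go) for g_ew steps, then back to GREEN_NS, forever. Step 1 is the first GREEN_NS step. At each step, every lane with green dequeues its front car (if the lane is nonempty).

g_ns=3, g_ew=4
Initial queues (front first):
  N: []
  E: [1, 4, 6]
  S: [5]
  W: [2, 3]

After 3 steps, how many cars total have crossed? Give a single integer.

Answer: 1

Derivation:
Step 1 [NS]: N:empty,E:wait,S:car5-GO,W:wait | queues: N=0 E=3 S=0 W=2
Step 2 [NS]: N:empty,E:wait,S:empty,W:wait | queues: N=0 E=3 S=0 W=2
Step 3 [NS]: N:empty,E:wait,S:empty,W:wait | queues: N=0 E=3 S=0 W=2
Cars crossed by step 3: 1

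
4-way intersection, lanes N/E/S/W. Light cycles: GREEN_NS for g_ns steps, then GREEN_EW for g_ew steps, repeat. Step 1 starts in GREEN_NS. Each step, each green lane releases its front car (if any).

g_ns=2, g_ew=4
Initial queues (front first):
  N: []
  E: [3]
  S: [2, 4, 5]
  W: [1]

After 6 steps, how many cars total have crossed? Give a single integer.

Answer: 4

Derivation:
Step 1 [NS]: N:empty,E:wait,S:car2-GO,W:wait | queues: N=0 E=1 S=2 W=1
Step 2 [NS]: N:empty,E:wait,S:car4-GO,W:wait | queues: N=0 E=1 S=1 W=1
Step 3 [EW]: N:wait,E:car3-GO,S:wait,W:car1-GO | queues: N=0 E=0 S=1 W=0
Step 4 [EW]: N:wait,E:empty,S:wait,W:empty | queues: N=0 E=0 S=1 W=0
Step 5 [EW]: N:wait,E:empty,S:wait,W:empty | queues: N=0 E=0 S=1 W=0
Step 6 [EW]: N:wait,E:empty,S:wait,W:empty | queues: N=0 E=0 S=1 W=0
Cars crossed by step 6: 4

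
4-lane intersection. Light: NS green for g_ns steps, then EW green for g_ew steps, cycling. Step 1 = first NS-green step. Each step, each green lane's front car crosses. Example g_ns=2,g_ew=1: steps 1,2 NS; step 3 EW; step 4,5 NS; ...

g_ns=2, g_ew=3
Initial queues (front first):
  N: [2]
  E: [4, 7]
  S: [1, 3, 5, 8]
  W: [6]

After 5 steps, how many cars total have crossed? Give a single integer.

Answer: 6

Derivation:
Step 1 [NS]: N:car2-GO,E:wait,S:car1-GO,W:wait | queues: N=0 E=2 S=3 W=1
Step 2 [NS]: N:empty,E:wait,S:car3-GO,W:wait | queues: N=0 E=2 S=2 W=1
Step 3 [EW]: N:wait,E:car4-GO,S:wait,W:car6-GO | queues: N=0 E=1 S=2 W=0
Step 4 [EW]: N:wait,E:car7-GO,S:wait,W:empty | queues: N=0 E=0 S=2 W=0
Step 5 [EW]: N:wait,E:empty,S:wait,W:empty | queues: N=0 E=0 S=2 W=0
Cars crossed by step 5: 6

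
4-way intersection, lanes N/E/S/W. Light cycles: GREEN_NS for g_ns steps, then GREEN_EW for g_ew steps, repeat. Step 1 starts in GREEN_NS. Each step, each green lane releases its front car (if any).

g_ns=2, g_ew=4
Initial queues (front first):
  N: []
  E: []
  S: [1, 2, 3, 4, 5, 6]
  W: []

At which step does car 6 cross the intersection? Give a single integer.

Step 1 [NS]: N:empty,E:wait,S:car1-GO,W:wait | queues: N=0 E=0 S=5 W=0
Step 2 [NS]: N:empty,E:wait,S:car2-GO,W:wait | queues: N=0 E=0 S=4 W=0
Step 3 [EW]: N:wait,E:empty,S:wait,W:empty | queues: N=0 E=0 S=4 W=0
Step 4 [EW]: N:wait,E:empty,S:wait,W:empty | queues: N=0 E=0 S=4 W=0
Step 5 [EW]: N:wait,E:empty,S:wait,W:empty | queues: N=0 E=0 S=4 W=0
Step 6 [EW]: N:wait,E:empty,S:wait,W:empty | queues: N=0 E=0 S=4 W=0
Step 7 [NS]: N:empty,E:wait,S:car3-GO,W:wait | queues: N=0 E=0 S=3 W=0
Step 8 [NS]: N:empty,E:wait,S:car4-GO,W:wait | queues: N=0 E=0 S=2 W=0
Step 9 [EW]: N:wait,E:empty,S:wait,W:empty | queues: N=0 E=0 S=2 W=0
Step 10 [EW]: N:wait,E:empty,S:wait,W:empty | queues: N=0 E=0 S=2 W=0
Step 11 [EW]: N:wait,E:empty,S:wait,W:empty | queues: N=0 E=0 S=2 W=0
Step 12 [EW]: N:wait,E:empty,S:wait,W:empty | queues: N=0 E=0 S=2 W=0
Step 13 [NS]: N:empty,E:wait,S:car5-GO,W:wait | queues: N=0 E=0 S=1 W=0
Step 14 [NS]: N:empty,E:wait,S:car6-GO,W:wait | queues: N=0 E=0 S=0 W=0
Car 6 crosses at step 14

14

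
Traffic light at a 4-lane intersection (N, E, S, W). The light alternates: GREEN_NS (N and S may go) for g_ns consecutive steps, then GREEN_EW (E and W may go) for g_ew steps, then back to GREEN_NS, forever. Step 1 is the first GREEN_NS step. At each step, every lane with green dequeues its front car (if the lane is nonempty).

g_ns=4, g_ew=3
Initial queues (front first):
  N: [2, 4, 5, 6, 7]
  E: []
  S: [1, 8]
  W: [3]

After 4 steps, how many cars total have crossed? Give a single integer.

Answer: 6

Derivation:
Step 1 [NS]: N:car2-GO,E:wait,S:car1-GO,W:wait | queues: N=4 E=0 S=1 W=1
Step 2 [NS]: N:car4-GO,E:wait,S:car8-GO,W:wait | queues: N=3 E=0 S=0 W=1
Step 3 [NS]: N:car5-GO,E:wait,S:empty,W:wait | queues: N=2 E=0 S=0 W=1
Step 4 [NS]: N:car6-GO,E:wait,S:empty,W:wait | queues: N=1 E=0 S=0 W=1
Cars crossed by step 4: 6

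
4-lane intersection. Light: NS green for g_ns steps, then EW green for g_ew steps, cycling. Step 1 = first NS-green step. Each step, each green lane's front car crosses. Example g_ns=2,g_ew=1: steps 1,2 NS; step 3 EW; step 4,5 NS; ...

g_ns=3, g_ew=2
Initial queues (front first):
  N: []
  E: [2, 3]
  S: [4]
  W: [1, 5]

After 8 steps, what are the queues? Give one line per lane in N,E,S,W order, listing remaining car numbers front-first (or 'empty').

Step 1 [NS]: N:empty,E:wait,S:car4-GO,W:wait | queues: N=0 E=2 S=0 W=2
Step 2 [NS]: N:empty,E:wait,S:empty,W:wait | queues: N=0 E=2 S=0 W=2
Step 3 [NS]: N:empty,E:wait,S:empty,W:wait | queues: N=0 E=2 S=0 W=2
Step 4 [EW]: N:wait,E:car2-GO,S:wait,W:car1-GO | queues: N=0 E=1 S=0 W=1
Step 5 [EW]: N:wait,E:car3-GO,S:wait,W:car5-GO | queues: N=0 E=0 S=0 W=0

N: empty
E: empty
S: empty
W: empty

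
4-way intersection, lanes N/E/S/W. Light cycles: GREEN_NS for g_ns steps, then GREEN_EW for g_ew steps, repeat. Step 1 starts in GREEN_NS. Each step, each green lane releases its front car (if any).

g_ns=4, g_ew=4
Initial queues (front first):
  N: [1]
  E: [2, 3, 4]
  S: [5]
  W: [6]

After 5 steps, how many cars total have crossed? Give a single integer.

Answer: 4

Derivation:
Step 1 [NS]: N:car1-GO,E:wait,S:car5-GO,W:wait | queues: N=0 E=3 S=0 W=1
Step 2 [NS]: N:empty,E:wait,S:empty,W:wait | queues: N=0 E=3 S=0 W=1
Step 3 [NS]: N:empty,E:wait,S:empty,W:wait | queues: N=0 E=3 S=0 W=1
Step 4 [NS]: N:empty,E:wait,S:empty,W:wait | queues: N=0 E=3 S=0 W=1
Step 5 [EW]: N:wait,E:car2-GO,S:wait,W:car6-GO | queues: N=0 E=2 S=0 W=0
Cars crossed by step 5: 4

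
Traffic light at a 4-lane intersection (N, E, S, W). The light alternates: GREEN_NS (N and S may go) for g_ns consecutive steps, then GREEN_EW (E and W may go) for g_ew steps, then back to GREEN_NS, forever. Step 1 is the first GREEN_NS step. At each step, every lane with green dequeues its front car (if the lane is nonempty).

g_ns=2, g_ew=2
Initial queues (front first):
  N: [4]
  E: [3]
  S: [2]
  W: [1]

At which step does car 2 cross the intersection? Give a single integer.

Step 1 [NS]: N:car4-GO,E:wait,S:car2-GO,W:wait | queues: N=0 E=1 S=0 W=1
Step 2 [NS]: N:empty,E:wait,S:empty,W:wait | queues: N=0 E=1 S=0 W=1
Step 3 [EW]: N:wait,E:car3-GO,S:wait,W:car1-GO | queues: N=0 E=0 S=0 W=0
Car 2 crosses at step 1

1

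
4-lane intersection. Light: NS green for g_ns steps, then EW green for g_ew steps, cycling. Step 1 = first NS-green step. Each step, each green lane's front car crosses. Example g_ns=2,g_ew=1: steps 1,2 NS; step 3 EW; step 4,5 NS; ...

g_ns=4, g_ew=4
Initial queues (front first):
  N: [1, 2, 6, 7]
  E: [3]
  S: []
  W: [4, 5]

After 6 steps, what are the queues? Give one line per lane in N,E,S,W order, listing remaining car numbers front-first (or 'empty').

Step 1 [NS]: N:car1-GO,E:wait,S:empty,W:wait | queues: N=3 E=1 S=0 W=2
Step 2 [NS]: N:car2-GO,E:wait,S:empty,W:wait | queues: N=2 E=1 S=0 W=2
Step 3 [NS]: N:car6-GO,E:wait,S:empty,W:wait | queues: N=1 E=1 S=0 W=2
Step 4 [NS]: N:car7-GO,E:wait,S:empty,W:wait | queues: N=0 E=1 S=0 W=2
Step 5 [EW]: N:wait,E:car3-GO,S:wait,W:car4-GO | queues: N=0 E=0 S=0 W=1
Step 6 [EW]: N:wait,E:empty,S:wait,W:car5-GO | queues: N=0 E=0 S=0 W=0

N: empty
E: empty
S: empty
W: empty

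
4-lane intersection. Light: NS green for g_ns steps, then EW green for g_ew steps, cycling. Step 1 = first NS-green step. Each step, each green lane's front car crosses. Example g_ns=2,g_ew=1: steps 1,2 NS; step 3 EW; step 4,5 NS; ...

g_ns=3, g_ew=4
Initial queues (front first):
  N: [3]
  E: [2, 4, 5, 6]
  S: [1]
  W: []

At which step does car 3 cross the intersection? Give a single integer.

Step 1 [NS]: N:car3-GO,E:wait,S:car1-GO,W:wait | queues: N=0 E=4 S=0 W=0
Step 2 [NS]: N:empty,E:wait,S:empty,W:wait | queues: N=0 E=4 S=0 W=0
Step 3 [NS]: N:empty,E:wait,S:empty,W:wait | queues: N=0 E=4 S=0 W=0
Step 4 [EW]: N:wait,E:car2-GO,S:wait,W:empty | queues: N=0 E=3 S=0 W=0
Step 5 [EW]: N:wait,E:car4-GO,S:wait,W:empty | queues: N=0 E=2 S=0 W=0
Step 6 [EW]: N:wait,E:car5-GO,S:wait,W:empty | queues: N=0 E=1 S=0 W=0
Step 7 [EW]: N:wait,E:car6-GO,S:wait,W:empty | queues: N=0 E=0 S=0 W=0
Car 3 crosses at step 1

1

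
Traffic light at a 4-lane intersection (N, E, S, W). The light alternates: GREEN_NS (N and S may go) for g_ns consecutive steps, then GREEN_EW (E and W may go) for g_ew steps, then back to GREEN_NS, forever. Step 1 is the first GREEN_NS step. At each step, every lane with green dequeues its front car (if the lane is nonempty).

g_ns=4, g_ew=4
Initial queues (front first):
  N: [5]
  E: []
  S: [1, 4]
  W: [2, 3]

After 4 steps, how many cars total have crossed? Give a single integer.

Step 1 [NS]: N:car5-GO,E:wait,S:car1-GO,W:wait | queues: N=0 E=0 S=1 W=2
Step 2 [NS]: N:empty,E:wait,S:car4-GO,W:wait | queues: N=0 E=0 S=0 W=2
Step 3 [NS]: N:empty,E:wait,S:empty,W:wait | queues: N=0 E=0 S=0 W=2
Step 4 [NS]: N:empty,E:wait,S:empty,W:wait | queues: N=0 E=0 S=0 W=2
Cars crossed by step 4: 3

Answer: 3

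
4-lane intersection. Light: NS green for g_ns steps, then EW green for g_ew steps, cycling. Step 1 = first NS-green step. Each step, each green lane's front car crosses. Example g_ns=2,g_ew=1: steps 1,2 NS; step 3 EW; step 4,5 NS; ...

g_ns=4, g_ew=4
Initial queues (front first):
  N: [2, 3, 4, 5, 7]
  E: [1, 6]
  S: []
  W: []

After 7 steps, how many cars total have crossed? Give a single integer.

Step 1 [NS]: N:car2-GO,E:wait,S:empty,W:wait | queues: N=4 E=2 S=0 W=0
Step 2 [NS]: N:car3-GO,E:wait,S:empty,W:wait | queues: N=3 E=2 S=0 W=0
Step 3 [NS]: N:car4-GO,E:wait,S:empty,W:wait | queues: N=2 E=2 S=0 W=0
Step 4 [NS]: N:car5-GO,E:wait,S:empty,W:wait | queues: N=1 E=2 S=0 W=0
Step 5 [EW]: N:wait,E:car1-GO,S:wait,W:empty | queues: N=1 E=1 S=0 W=0
Step 6 [EW]: N:wait,E:car6-GO,S:wait,W:empty | queues: N=1 E=0 S=0 W=0
Step 7 [EW]: N:wait,E:empty,S:wait,W:empty | queues: N=1 E=0 S=0 W=0
Cars crossed by step 7: 6

Answer: 6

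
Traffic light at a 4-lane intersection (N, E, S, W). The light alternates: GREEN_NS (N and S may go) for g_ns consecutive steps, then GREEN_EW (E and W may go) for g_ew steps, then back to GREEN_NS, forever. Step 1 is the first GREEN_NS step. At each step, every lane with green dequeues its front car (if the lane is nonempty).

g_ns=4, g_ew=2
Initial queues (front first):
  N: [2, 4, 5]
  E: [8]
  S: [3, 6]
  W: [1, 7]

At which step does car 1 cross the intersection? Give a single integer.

Step 1 [NS]: N:car2-GO,E:wait,S:car3-GO,W:wait | queues: N=2 E=1 S=1 W=2
Step 2 [NS]: N:car4-GO,E:wait,S:car6-GO,W:wait | queues: N=1 E=1 S=0 W=2
Step 3 [NS]: N:car5-GO,E:wait,S:empty,W:wait | queues: N=0 E=1 S=0 W=2
Step 4 [NS]: N:empty,E:wait,S:empty,W:wait | queues: N=0 E=1 S=0 W=2
Step 5 [EW]: N:wait,E:car8-GO,S:wait,W:car1-GO | queues: N=0 E=0 S=0 W=1
Step 6 [EW]: N:wait,E:empty,S:wait,W:car7-GO | queues: N=0 E=0 S=0 W=0
Car 1 crosses at step 5

5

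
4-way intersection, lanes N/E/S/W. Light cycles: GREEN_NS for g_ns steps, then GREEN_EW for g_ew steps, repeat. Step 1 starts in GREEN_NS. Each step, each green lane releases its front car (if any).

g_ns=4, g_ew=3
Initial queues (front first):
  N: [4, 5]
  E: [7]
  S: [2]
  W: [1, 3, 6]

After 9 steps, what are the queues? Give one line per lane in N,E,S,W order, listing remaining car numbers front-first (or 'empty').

Step 1 [NS]: N:car4-GO,E:wait,S:car2-GO,W:wait | queues: N=1 E=1 S=0 W=3
Step 2 [NS]: N:car5-GO,E:wait,S:empty,W:wait | queues: N=0 E=1 S=0 W=3
Step 3 [NS]: N:empty,E:wait,S:empty,W:wait | queues: N=0 E=1 S=0 W=3
Step 4 [NS]: N:empty,E:wait,S:empty,W:wait | queues: N=0 E=1 S=0 W=3
Step 5 [EW]: N:wait,E:car7-GO,S:wait,W:car1-GO | queues: N=0 E=0 S=0 W=2
Step 6 [EW]: N:wait,E:empty,S:wait,W:car3-GO | queues: N=0 E=0 S=0 W=1
Step 7 [EW]: N:wait,E:empty,S:wait,W:car6-GO | queues: N=0 E=0 S=0 W=0

N: empty
E: empty
S: empty
W: empty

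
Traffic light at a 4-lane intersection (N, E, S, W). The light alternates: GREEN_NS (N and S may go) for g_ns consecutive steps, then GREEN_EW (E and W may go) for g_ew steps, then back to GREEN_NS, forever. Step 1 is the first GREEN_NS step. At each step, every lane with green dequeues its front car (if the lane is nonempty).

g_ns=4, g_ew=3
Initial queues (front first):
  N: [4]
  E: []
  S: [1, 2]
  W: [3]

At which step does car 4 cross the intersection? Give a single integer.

Step 1 [NS]: N:car4-GO,E:wait,S:car1-GO,W:wait | queues: N=0 E=0 S=1 W=1
Step 2 [NS]: N:empty,E:wait,S:car2-GO,W:wait | queues: N=0 E=0 S=0 W=1
Step 3 [NS]: N:empty,E:wait,S:empty,W:wait | queues: N=0 E=0 S=0 W=1
Step 4 [NS]: N:empty,E:wait,S:empty,W:wait | queues: N=0 E=0 S=0 W=1
Step 5 [EW]: N:wait,E:empty,S:wait,W:car3-GO | queues: N=0 E=0 S=0 W=0
Car 4 crosses at step 1

1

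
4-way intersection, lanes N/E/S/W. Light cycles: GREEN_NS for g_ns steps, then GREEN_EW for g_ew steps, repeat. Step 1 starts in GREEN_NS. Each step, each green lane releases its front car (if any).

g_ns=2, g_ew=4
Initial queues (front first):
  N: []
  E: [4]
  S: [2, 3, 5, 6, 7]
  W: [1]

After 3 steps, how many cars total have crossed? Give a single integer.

Step 1 [NS]: N:empty,E:wait,S:car2-GO,W:wait | queues: N=0 E=1 S=4 W=1
Step 2 [NS]: N:empty,E:wait,S:car3-GO,W:wait | queues: N=0 E=1 S=3 W=1
Step 3 [EW]: N:wait,E:car4-GO,S:wait,W:car1-GO | queues: N=0 E=0 S=3 W=0
Cars crossed by step 3: 4

Answer: 4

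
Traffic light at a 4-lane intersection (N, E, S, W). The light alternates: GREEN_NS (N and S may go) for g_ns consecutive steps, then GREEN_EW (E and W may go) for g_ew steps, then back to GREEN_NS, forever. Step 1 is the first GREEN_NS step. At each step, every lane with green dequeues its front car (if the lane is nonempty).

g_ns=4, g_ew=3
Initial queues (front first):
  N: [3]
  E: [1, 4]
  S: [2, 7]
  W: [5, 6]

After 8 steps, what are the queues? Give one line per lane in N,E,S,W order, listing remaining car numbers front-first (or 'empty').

Step 1 [NS]: N:car3-GO,E:wait,S:car2-GO,W:wait | queues: N=0 E=2 S=1 W=2
Step 2 [NS]: N:empty,E:wait,S:car7-GO,W:wait | queues: N=0 E=2 S=0 W=2
Step 3 [NS]: N:empty,E:wait,S:empty,W:wait | queues: N=0 E=2 S=0 W=2
Step 4 [NS]: N:empty,E:wait,S:empty,W:wait | queues: N=0 E=2 S=0 W=2
Step 5 [EW]: N:wait,E:car1-GO,S:wait,W:car5-GO | queues: N=0 E=1 S=0 W=1
Step 6 [EW]: N:wait,E:car4-GO,S:wait,W:car6-GO | queues: N=0 E=0 S=0 W=0

N: empty
E: empty
S: empty
W: empty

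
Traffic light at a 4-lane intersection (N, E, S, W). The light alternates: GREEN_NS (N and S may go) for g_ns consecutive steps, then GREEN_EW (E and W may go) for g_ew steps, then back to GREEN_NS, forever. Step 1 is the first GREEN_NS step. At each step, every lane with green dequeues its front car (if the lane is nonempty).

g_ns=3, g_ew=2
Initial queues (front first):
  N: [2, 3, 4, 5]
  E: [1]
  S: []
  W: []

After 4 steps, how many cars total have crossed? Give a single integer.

Step 1 [NS]: N:car2-GO,E:wait,S:empty,W:wait | queues: N=3 E=1 S=0 W=0
Step 2 [NS]: N:car3-GO,E:wait,S:empty,W:wait | queues: N=2 E=1 S=0 W=0
Step 3 [NS]: N:car4-GO,E:wait,S:empty,W:wait | queues: N=1 E=1 S=0 W=0
Step 4 [EW]: N:wait,E:car1-GO,S:wait,W:empty | queues: N=1 E=0 S=0 W=0
Cars crossed by step 4: 4

Answer: 4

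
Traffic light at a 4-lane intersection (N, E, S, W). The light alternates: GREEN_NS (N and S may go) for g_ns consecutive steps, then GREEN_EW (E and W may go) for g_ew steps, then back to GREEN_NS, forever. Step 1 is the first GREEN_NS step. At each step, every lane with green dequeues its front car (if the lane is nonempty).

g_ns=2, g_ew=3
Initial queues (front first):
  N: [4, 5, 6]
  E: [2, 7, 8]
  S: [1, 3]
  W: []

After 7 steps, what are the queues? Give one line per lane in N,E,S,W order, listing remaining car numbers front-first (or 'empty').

Step 1 [NS]: N:car4-GO,E:wait,S:car1-GO,W:wait | queues: N=2 E=3 S=1 W=0
Step 2 [NS]: N:car5-GO,E:wait,S:car3-GO,W:wait | queues: N=1 E=3 S=0 W=0
Step 3 [EW]: N:wait,E:car2-GO,S:wait,W:empty | queues: N=1 E=2 S=0 W=0
Step 4 [EW]: N:wait,E:car7-GO,S:wait,W:empty | queues: N=1 E=1 S=0 W=0
Step 5 [EW]: N:wait,E:car8-GO,S:wait,W:empty | queues: N=1 E=0 S=0 W=0
Step 6 [NS]: N:car6-GO,E:wait,S:empty,W:wait | queues: N=0 E=0 S=0 W=0

N: empty
E: empty
S: empty
W: empty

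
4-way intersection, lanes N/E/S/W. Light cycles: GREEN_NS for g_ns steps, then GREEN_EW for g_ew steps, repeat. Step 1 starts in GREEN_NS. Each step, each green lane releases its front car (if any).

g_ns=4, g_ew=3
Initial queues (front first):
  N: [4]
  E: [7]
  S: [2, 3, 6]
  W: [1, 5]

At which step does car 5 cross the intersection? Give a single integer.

Step 1 [NS]: N:car4-GO,E:wait,S:car2-GO,W:wait | queues: N=0 E=1 S=2 W=2
Step 2 [NS]: N:empty,E:wait,S:car3-GO,W:wait | queues: N=0 E=1 S=1 W=2
Step 3 [NS]: N:empty,E:wait,S:car6-GO,W:wait | queues: N=0 E=1 S=0 W=2
Step 4 [NS]: N:empty,E:wait,S:empty,W:wait | queues: N=0 E=1 S=0 W=2
Step 5 [EW]: N:wait,E:car7-GO,S:wait,W:car1-GO | queues: N=0 E=0 S=0 W=1
Step 6 [EW]: N:wait,E:empty,S:wait,W:car5-GO | queues: N=0 E=0 S=0 W=0
Car 5 crosses at step 6

6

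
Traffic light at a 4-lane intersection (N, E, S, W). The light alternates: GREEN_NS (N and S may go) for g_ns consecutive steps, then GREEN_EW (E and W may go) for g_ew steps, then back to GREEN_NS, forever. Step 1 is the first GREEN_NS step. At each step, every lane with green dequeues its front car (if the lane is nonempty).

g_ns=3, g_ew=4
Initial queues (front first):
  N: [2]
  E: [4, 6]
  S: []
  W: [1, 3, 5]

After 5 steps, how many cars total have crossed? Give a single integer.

Answer: 5

Derivation:
Step 1 [NS]: N:car2-GO,E:wait,S:empty,W:wait | queues: N=0 E=2 S=0 W=3
Step 2 [NS]: N:empty,E:wait,S:empty,W:wait | queues: N=0 E=2 S=0 W=3
Step 3 [NS]: N:empty,E:wait,S:empty,W:wait | queues: N=0 E=2 S=0 W=3
Step 4 [EW]: N:wait,E:car4-GO,S:wait,W:car1-GO | queues: N=0 E=1 S=0 W=2
Step 5 [EW]: N:wait,E:car6-GO,S:wait,W:car3-GO | queues: N=0 E=0 S=0 W=1
Cars crossed by step 5: 5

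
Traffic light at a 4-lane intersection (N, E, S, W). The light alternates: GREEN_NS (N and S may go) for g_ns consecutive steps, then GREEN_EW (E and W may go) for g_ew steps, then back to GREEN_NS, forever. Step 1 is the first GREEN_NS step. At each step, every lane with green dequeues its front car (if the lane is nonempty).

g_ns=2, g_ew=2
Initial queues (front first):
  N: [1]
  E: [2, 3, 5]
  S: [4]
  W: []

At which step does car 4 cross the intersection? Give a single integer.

Step 1 [NS]: N:car1-GO,E:wait,S:car4-GO,W:wait | queues: N=0 E=3 S=0 W=0
Step 2 [NS]: N:empty,E:wait,S:empty,W:wait | queues: N=0 E=3 S=0 W=0
Step 3 [EW]: N:wait,E:car2-GO,S:wait,W:empty | queues: N=0 E=2 S=0 W=0
Step 4 [EW]: N:wait,E:car3-GO,S:wait,W:empty | queues: N=0 E=1 S=0 W=0
Step 5 [NS]: N:empty,E:wait,S:empty,W:wait | queues: N=0 E=1 S=0 W=0
Step 6 [NS]: N:empty,E:wait,S:empty,W:wait | queues: N=0 E=1 S=0 W=0
Step 7 [EW]: N:wait,E:car5-GO,S:wait,W:empty | queues: N=0 E=0 S=0 W=0
Car 4 crosses at step 1

1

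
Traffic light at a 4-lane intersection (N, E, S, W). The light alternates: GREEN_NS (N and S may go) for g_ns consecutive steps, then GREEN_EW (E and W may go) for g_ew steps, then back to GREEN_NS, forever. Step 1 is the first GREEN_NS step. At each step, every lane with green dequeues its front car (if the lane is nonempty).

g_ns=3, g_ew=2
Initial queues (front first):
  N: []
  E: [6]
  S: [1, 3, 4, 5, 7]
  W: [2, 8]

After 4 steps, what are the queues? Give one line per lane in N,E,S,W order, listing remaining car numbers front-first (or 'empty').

Step 1 [NS]: N:empty,E:wait,S:car1-GO,W:wait | queues: N=0 E=1 S=4 W=2
Step 2 [NS]: N:empty,E:wait,S:car3-GO,W:wait | queues: N=0 E=1 S=3 W=2
Step 3 [NS]: N:empty,E:wait,S:car4-GO,W:wait | queues: N=0 E=1 S=2 W=2
Step 4 [EW]: N:wait,E:car6-GO,S:wait,W:car2-GO | queues: N=0 E=0 S=2 W=1

N: empty
E: empty
S: 5 7
W: 8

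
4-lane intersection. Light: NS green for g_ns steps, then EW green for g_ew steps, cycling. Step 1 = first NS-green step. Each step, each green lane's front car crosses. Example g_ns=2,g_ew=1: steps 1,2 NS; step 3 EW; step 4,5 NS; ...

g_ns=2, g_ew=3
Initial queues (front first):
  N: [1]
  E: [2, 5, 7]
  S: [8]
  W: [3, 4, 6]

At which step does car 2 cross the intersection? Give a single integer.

Step 1 [NS]: N:car1-GO,E:wait,S:car8-GO,W:wait | queues: N=0 E=3 S=0 W=3
Step 2 [NS]: N:empty,E:wait,S:empty,W:wait | queues: N=0 E=3 S=0 W=3
Step 3 [EW]: N:wait,E:car2-GO,S:wait,W:car3-GO | queues: N=0 E=2 S=0 W=2
Step 4 [EW]: N:wait,E:car5-GO,S:wait,W:car4-GO | queues: N=0 E=1 S=0 W=1
Step 5 [EW]: N:wait,E:car7-GO,S:wait,W:car6-GO | queues: N=0 E=0 S=0 W=0
Car 2 crosses at step 3

3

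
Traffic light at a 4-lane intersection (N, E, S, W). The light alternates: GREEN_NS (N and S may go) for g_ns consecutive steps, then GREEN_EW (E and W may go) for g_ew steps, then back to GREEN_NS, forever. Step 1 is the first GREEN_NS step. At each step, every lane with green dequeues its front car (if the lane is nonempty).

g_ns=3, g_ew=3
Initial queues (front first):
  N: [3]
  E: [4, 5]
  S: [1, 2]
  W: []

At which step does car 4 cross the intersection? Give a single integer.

Step 1 [NS]: N:car3-GO,E:wait,S:car1-GO,W:wait | queues: N=0 E=2 S=1 W=0
Step 2 [NS]: N:empty,E:wait,S:car2-GO,W:wait | queues: N=0 E=2 S=0 W=0
Step 3 [NS]: N:empty,E:wait,S:empty,W:wait | queues: N=0 E=2 S=0 W=0
Step 4 [EW]: N:wait,E:car4-GO,S:wait,W:empty | queues: N=0 E=1 S=0 W=0
Step 5 [EW]: N:wait,E:car5-GO,S:wait,W:empty | queues: N=0 E=0 S=0 W=0
Car 4 crosses at step 4

4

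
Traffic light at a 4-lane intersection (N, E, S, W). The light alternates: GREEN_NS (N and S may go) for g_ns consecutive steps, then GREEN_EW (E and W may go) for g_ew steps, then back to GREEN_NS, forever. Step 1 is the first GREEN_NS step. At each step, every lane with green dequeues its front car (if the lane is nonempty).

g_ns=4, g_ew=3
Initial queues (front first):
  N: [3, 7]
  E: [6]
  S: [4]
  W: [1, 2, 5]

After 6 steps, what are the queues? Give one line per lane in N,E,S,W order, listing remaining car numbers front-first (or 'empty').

Step 1 [NS]: N:car3-GO,E:wait,S:car4-GO,W:wait | queues: N=1 E=1 S=0 W=3
Step 2 [NS]: N:car7-GO,E:wait,S:empty,W:wait | queues: N=0 E=1 S=0 W=3
Step 3 [NS]: N:empty,E:wait,S:empty,W:wait | queues: N=0 E=1 S=0 W=3
Step 4 [NS]: N:empty,E:wait,S:empty,W:wait | queues: N=0 E=1 S=0 W=3
Step 5 [EW]: N:wait,E:car6-GO,S:wait,W:car1-GO | queues: N=0 E=0 S=0 W=2
Step 6 [EW]: N:wait,E:empty,S:wait,W:car2-GO | queues: N=0 E=0 S=0 W=1

N: empty
E: empty
S: empty
W: 5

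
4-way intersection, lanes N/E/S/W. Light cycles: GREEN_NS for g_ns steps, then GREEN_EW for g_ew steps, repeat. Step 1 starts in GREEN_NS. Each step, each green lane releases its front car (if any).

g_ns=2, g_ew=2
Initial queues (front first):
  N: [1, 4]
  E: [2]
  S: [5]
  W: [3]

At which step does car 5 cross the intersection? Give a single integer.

Step 1 [NS]: N:car1-GO,E:wait,S:car5-GO,W:wait | queues: N=1 E=1 S=0 W=1
Step 2 [NS]: N:car4-GO,E:wait,S:empty,W:wait | queues: N=0 E=1 S=0 W=1
Step 3 [EW]: N:wait,E:car2-GO,S:wait,W:car3-GO | queues: N=0 E=0 S=0 W=0
Car 5 crosses at step 1

1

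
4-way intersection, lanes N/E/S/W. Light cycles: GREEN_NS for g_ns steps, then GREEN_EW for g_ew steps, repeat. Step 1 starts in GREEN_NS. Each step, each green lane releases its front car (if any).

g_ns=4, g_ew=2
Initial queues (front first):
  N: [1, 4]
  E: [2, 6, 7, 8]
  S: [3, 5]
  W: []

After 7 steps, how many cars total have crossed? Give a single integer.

Step 1 [NS]: N:car1-GO,E:wait,S:car3-GO,W:wait | queues: N=1 E=4 S=1 W=0
Step 2 [NS]: N:car4-GO,E:wait,S:car5-GO,W:wait | queues: N=0 E=4 S=0 W=0
Step 3 [NS]: N:empty,E:wait,S:empty,W:wait | queues: N=0 E=4 S=0 W=0
Step 4 [NS]: N:empty,E:wait,S:empty,W:wait | queues: N=0 E=4 S=0 W=0
Step 5 [EW]: N:wait,E:car2-GO,S:wait,W:empty | queues: N=0 E=3 S=0 W=0
Step 6 [EW]: N:wait,E:car6-GO,S:wait,W:empty | queues: N=0 E=2 S=0 W=0
Step 7 [NS]: N:empty,E:wait,S:empty,W:wait | queues: N=0 E=2 S=0 W=0
Cars crossed by step 7: 6

Answer: 6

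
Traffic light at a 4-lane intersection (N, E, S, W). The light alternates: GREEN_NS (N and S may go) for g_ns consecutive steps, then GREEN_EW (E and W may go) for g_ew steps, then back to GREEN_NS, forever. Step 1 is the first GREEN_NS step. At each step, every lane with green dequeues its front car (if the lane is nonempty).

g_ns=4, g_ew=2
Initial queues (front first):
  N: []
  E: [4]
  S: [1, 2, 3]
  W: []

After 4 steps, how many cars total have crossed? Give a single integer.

Step 1 [NS]: N:empty,E:wait,S:car1-GO,W:wait | queues: N=0 E=1 S=2 W=0
Step 2 [NS]: N:empty,E:wait,S:car2-GO,W:wait | queues: N=0 E=1 S=1 W=0
Step 3 [NS]: N:empty,E:wait,S:car3-GO,W:wait | queues: N=0 E=1 S=0 W=0
Step 4 [NS]: N:empty,E:wait,S:empty,W:wait | queues: N=0 E=1 S=0 W=0
Cars crossed by step 4: 3

Answer: 3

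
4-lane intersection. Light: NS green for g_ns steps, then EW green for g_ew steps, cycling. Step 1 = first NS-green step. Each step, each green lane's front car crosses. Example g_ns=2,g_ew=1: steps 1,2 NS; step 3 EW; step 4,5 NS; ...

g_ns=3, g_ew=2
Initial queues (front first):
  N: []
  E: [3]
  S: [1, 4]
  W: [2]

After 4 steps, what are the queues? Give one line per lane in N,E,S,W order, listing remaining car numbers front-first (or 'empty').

Step 1 [NS]: N:empty,E:wait,S:car1-GO,W:wait | queues: N=0 E=1 S=1 W=1
Step 2 [NS]: N:empty,E:wait,S:car4-GO,W:wait | queues: N=0 E=1 S=0 W=1
Step 3 [NS]: N:empty,E:wait,S:empty,W:wait | queues: N=0 E=1 S=0 W=1
Step 4 [EW]: N:wait,E:car3-GO,S:wait,W:car2-GO | queues: N=0 E=0 S=0 W=0

N: empty
E: empty
S: empty
W: empty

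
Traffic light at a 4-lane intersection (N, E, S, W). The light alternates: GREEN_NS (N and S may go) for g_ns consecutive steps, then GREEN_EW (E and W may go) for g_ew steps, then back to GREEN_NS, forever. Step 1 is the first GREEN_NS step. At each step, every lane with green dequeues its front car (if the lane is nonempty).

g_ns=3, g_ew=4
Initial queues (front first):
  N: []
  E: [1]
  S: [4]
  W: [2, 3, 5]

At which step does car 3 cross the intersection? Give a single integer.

Step 1 [NS]: N:empty,E:wait,S:car4-GO,W:wait | queues: N=0 E=1 S=0 W=3
Step 2 [NS]: N:empty,E:wait,S:empty,W:wait | queues: N=0 E=1 S=0 W=3
Step 3 [NS]: N:empty,E:wait,S:empty,W:wait | queues: N=0 E=1 S=0 W=3
Step 4 [EW]: N:wait,E:car1-GO,S:wait,W:car2-GO | queues: N=0 E=0 S=0 W=2
Step 5 [EW]: N:wait,E:empty,S:wait,W:car3-GO | queues: N=0 E=0 S=0 W=1
Step 6 [EW]: N:wait,E:empty,S:wait,W:car5-GO | queues: N=0 E=0 S=0 W=0
Car 3 crosses at step 5

5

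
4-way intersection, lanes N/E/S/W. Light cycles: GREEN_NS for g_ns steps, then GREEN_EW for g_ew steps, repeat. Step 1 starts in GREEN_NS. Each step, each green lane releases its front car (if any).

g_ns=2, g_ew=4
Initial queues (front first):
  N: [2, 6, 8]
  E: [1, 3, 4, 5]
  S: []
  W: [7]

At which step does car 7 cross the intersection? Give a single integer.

Step 1 [NS]: N:car2-GO,E:wait,S:empty,W:wait | queues: N=2 E=4 S=0 W=1
Step 2 [NS]: N:car6-GO,E:wait,S:empty,W:wait | queues: N=1 E=4 S=0 W=1
Step 3 [EW]: N:wait,E:car1-GO,S:wait,W:car7-GO | queues: N=1 E=3 S=0 W=0
Step 4 [EW]: N:wait,E:car3-GO,S:wait,W:empty | queues: N=1 E=2 S=0 W=0
Step 5 [EW]: N:wait,E:car4-GO,S:wait,W:empty | queues: N=1 E=1 S=0 W=0
Step 6 [EW]: N:wait,E:car5-GO,S:wait,W:empty | queues: N=1 E=0 S=0 W=0
Step 7 [NS]: N:car8-GO,E:wait,S:empty,W:wait | queues: N=0 E=0 S=0 W=0
Car 7 crosses at step 3

3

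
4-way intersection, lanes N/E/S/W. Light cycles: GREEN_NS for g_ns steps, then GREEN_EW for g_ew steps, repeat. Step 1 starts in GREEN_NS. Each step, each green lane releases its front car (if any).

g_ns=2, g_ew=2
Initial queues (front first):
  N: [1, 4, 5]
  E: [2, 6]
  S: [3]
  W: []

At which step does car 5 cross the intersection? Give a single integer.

Step 1 [NS]: N:car1-GO,E:wait,S:car3-GO,W:wait | queues: N=2 E=2 S=0 W=0
Step 2 [NS]: N:car4-GO,E:wait,S:empty,W:wait | queues: N=1 E=2 S=0 W=0
Step 3 [EW]: N:wait,E:car2-GO,S:wait,W:empty | queues: N=1 E=1 S=0 W=0
Step 4 [EW]: N:wait,E:car6-GO,S:wait,W:empty | queues: N=1 E=0 S=0 W=0
Step 5 [NS]: N:car5-GO,E:wait,S:empty,W:wait | queues: N=0 E=0 S=0 W=0
Car 5 crosses at step 5

5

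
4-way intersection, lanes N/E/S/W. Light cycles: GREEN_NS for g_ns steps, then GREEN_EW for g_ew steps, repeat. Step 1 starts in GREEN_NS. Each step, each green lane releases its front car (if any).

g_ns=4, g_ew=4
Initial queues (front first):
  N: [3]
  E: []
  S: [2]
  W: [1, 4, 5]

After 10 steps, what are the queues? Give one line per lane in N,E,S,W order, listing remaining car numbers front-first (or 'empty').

Step 1 [NS]: N:car3-GO,E:wait,S:car2-GO,W:wait | queues: N=0 E=0 S=0 W=3
Step 2 [NS]: N:empty,E:wait,S:empty,W:wait | queues: N=0 E=0 S=0 W=3
Step 3 [NS]: N:empty,E:wait,S:empty,W:wait | queues: N=0 E=0 S=0 W=3
Step 4 [NS]: N:empty,E:wait,S:empty,W:wait | queues: N=0 E=0 S=0 W=3
Step 5 [EW]: N:wait,E:empty,S:wait,W:car1-GO | queues: N=0 E=0 S=0 W=2
Step 6 [EW]: N:wait,E:empty,S:wait,W:car4-GO | queues: N=0 E=0 S=0 W=1
Step 7 [EW]: N:wait,E:empty,S:wait,W:car5-GO | queues: N=0 E=0 S=0 W=0

N: empty
E: empty
S: empty
W: empty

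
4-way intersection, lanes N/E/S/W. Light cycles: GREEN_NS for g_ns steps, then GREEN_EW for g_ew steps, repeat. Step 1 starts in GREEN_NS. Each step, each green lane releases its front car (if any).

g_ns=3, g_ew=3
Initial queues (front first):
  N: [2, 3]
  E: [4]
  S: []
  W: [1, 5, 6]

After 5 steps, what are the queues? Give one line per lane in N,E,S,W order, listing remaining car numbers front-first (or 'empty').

Step 1 [NS]: N:car2-GO,E:wait,S:empty,W:wait | queues: N=1 E=1 S=0 W=3
Step 2 [NS]: N:car3-GO,E:wait,S:empty,W:wait | queues: N=0 E=1 S=0 W=3
Step 3 [NS]: N:empty,E:wait,S:empty,W:wait | queues: N=0 E=1 S=0 W=3
Step 4 [EW]: N:wait,E:car4-GO,S:wait,W:car1-GO | queues: N=0 E=0 S=0 W=2
Step 5 [EW]: N:wait,E:empty,S:wait,W:car5-GO | queues: N=0 E=0 S=0 W=1

N: empty
E: empty
S: empty
W: 6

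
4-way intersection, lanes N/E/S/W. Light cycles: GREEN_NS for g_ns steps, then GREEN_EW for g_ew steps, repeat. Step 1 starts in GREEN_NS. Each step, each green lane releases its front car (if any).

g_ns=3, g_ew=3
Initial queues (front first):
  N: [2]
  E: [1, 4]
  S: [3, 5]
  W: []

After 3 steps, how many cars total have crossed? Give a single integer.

Step 1 [NS]: N:car2-GO,E:wait,S:car3-GO,W:wait | queues: N=0 E=2 S=1 W=0
Step 2 [NS]: N:empty,E:wait,S:car5-GO,W:wait | queues: N=0 E=2 S=0 W=0
Step 3 [NS]: N:empty,E:wait,S:empty,W:wait | queues: N=0 E=2 S=0 W=0
Cars crossed by step 3: 3

Answer: 3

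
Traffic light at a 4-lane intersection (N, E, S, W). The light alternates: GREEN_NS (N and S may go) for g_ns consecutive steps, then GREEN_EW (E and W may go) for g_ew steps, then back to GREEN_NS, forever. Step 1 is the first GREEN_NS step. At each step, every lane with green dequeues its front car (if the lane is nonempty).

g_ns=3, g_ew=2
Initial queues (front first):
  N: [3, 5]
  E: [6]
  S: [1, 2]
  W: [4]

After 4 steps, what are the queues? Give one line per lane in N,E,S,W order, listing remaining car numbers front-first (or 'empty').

Step 1 [NS]: N:car3-GO,E:wait,S:car1-GO,W:wait | queues: N=1 E=1 S=1 W=1
Step 2 [NS]: N:car5-GO,E:wait,S:car2-GO,W:wait | queues: N=0 E=1 S=0 W=1
Step 3 [NS]: N:empty,E:wait,S:empty,W:wait | queues: N=0 E=1 S=0 W=1
Step 4 [EW]: N:wait,E:car6-GO,S:wait,W:car4-GO | queues: N=0 E=0 S=0 W=0

N: empty
E: empty
S: empty
W: empty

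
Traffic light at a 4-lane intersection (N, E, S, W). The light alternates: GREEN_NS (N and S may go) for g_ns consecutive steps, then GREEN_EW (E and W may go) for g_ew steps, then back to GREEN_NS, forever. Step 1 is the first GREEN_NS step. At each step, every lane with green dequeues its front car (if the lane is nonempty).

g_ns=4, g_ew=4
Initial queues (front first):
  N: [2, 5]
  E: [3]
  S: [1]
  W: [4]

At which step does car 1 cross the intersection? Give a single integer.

Step 1 [NS]: N:car2-GO,E:wait,S:car1-GO,W:wait | queues: N=1 E=1 S=0 W=1
Step 2 [NS]: N:car5-GO,E:wait,S:empty,W:wait | queues: N=0 E=1 S=0 W=1
Step 3 [NS]: N:empty,E:wait,S:empty,W:wait | queues: N=0 E=1 S=0 W=1
Step 4 [NS]: N:empty,E:wait,S:empty,W:wait | queues: N=0 E=1 S=0 W=1
Step 5 [EW]: N:wait,E:car3-GO,S:wait,W:car4-GO | queues: N=0 E=0 S=0 W=0
Car 1 crosses at step 1

1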